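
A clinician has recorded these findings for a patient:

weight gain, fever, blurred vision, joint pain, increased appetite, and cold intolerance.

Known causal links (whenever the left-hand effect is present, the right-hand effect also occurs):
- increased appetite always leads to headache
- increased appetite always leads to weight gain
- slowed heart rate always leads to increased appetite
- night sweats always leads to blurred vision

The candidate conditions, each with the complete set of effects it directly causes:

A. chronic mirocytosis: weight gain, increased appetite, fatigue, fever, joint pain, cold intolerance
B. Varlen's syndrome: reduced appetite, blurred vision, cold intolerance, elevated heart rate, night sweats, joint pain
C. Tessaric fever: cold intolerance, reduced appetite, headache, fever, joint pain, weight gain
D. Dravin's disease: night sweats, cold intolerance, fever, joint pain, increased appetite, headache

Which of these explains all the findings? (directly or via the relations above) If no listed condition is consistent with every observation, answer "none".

Checking each candidate against the observations:
(A) chronic mirocytosis — weight gain yes; fever yes; blurred vision NO; joint pain yes; increased appetite yes; cold intolerance yes
(B) Varlen's syndrome — fails on weight gain, fever, increased appetite (predicts reduced appetite, not increased appetite)
(C) Tessaric fever — fails on blurred vision, increased appetite (predicts reduced appetite, not increased appetite)
(D) Dravin's disease — accounts for every observation (weight gain by increased appetite → weight gain)
Only (D) is consistent with every observation.

D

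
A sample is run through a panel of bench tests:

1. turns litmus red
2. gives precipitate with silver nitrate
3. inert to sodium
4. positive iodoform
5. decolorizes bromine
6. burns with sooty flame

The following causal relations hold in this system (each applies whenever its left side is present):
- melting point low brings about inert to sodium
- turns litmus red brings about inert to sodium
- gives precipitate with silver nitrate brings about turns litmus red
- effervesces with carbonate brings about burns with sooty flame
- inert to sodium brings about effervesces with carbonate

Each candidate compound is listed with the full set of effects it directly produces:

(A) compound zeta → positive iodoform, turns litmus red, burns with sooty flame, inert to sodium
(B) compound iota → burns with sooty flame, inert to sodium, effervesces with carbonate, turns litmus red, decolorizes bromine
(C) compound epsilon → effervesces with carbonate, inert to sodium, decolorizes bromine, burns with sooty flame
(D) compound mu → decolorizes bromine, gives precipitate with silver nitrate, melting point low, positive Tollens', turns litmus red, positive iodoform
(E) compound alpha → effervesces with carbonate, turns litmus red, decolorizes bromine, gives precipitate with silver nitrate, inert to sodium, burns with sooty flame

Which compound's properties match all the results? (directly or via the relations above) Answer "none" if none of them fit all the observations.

Testing each hypothesis:
(A) compound zeta — turns litmus red yes; gives precipitate with silver nitrate NO; inert to sodium yes; positive iodoform yes; decolorizes bromine NO; burns with sooty flame yes
(B) compound iota — turns litmus red yes; gives precipitate with silver nitrate NO; inert to sodium yes; positive iodoform NO; decolorizes bromine yes; burns with sooty flame yes
(C) compound epsilon — turns litmus red NO; gives precipitate with silver nitrate NO; inert to sodium yes; positive iodoform NO; decolorizes bromine yes; burns with sooty flame yes
(D) compound mu — accounts for every observation (inert to sodium through melting point low → inert to sodium)
(E) compound alpha — turns litmus red yes; gives precipitate with silver nitrate yes; inert to sodium yes; positive iodoform NO; decolorizes bromine yes; burns with sooty flame yes
Only (D) is consistent with every observation.

D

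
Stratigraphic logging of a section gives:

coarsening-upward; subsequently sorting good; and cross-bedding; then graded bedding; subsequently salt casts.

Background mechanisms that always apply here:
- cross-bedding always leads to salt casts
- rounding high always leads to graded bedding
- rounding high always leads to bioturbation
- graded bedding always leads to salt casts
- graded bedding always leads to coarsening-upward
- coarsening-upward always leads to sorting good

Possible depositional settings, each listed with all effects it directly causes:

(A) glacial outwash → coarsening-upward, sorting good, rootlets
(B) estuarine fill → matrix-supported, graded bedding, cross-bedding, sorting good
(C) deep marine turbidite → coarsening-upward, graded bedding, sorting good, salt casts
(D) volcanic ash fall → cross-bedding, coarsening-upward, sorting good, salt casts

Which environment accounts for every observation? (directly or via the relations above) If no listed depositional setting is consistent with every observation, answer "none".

B

Per-candidate check:
(A) glacial outwash — coarsening-upward ✓; sorting good ✓; cross-bedding ✗; graded bedding ✗; salt casts ✗
(B) estuarine fill — coarsening-upward ✓ (by graded bedding → coarsening-upward); sorting good ✓; cross-bedding ✓; graded bedding ✓; salt casts ✓ (by cross-bedding → salt casts)
(C) deep marine turbidite — coarsening-upward ✓; sorting good ✓; cross-bedding ✗; graded bedding ✓; salt casts ✓
(D) volcanic ash fall — coarsening-upward ✓; sorting good ✓; cross-bedding ✓; graded bedding ✗; salt casts ✓
Only (B) is consistent with every observation.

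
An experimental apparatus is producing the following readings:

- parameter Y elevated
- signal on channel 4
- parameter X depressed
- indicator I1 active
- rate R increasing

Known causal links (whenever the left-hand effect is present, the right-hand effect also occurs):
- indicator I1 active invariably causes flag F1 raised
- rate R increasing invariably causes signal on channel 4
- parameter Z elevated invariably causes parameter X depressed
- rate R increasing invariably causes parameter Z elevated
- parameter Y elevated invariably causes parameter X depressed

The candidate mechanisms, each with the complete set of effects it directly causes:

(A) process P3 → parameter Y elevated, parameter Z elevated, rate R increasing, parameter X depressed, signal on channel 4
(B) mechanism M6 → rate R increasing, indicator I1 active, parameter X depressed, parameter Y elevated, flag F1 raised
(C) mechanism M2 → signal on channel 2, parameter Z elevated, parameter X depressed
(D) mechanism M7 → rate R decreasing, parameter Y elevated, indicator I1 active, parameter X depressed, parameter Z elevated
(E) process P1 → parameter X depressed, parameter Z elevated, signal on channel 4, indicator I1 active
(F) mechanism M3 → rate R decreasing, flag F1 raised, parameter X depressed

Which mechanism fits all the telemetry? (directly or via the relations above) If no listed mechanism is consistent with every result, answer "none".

B

Per-candidate check:
(A) process P3 — parameter Y elevated ✓; signal on channel 4 ✓; parameter X depressed ✓; indicator I1 active ✗; rate R increasing ✓
(B) mechanism M6 — parameter Y elevated ✓; signal on channel 4 ✓ (via rate R increasing → signal on channel 4); parameter X depressed ✓; indicator I1 active ✓; rate R increasing ✓
(C) mechanism M2 — parameter Y elevated ✗; signal on channel 4 ✗; parameter X depressed ✓; indicator I1 active ✗; rate R increasing ✗
(D) mechanism M7 — fails on signal on channel 4, rate R increasing (predicts rate R decreasing, not rate R increasing)
(E) process P1 — parameter Y elevated ✗; signal on channel 4 ✓; parameter X depressed ✓; indicator I1 active ✓; rate R increasing ✗
(F) mechanism M3 — fails on parameter Y elevated, signal on channel 4, indicator I1 active, rate R increasing (predicts rate R decreasing, not rate R increasing)
Only (B) is consistent with every observation.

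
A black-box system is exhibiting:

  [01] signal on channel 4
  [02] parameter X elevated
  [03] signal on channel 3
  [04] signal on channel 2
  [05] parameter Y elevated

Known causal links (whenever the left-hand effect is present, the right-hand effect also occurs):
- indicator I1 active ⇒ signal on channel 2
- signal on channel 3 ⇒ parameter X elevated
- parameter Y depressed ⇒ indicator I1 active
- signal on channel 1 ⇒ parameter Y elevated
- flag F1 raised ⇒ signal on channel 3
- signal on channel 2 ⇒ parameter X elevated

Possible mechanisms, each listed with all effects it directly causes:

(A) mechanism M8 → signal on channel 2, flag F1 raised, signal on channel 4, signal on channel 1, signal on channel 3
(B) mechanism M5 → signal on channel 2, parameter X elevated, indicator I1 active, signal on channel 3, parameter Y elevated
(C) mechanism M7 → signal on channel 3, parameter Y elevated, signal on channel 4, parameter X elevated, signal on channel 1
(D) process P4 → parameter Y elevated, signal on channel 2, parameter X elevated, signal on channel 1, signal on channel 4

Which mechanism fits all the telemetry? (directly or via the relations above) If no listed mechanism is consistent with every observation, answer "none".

A

For each candidate, compare predicted effects to what was observed:
(A) mechanism M8 — accounts for every observation (parameter X elevated via signal on channel 3 → parameter X elevated)
(B) mechanism M5 — does not account for signal on channel 4
(C) mechanism M7 — signal on channel 4 yes; parameter X elevated yes; signal on channel 3 yes; signal on channel 2 NO; parameter Y elevated yes
(D) process P4 — signal on channel 4 yes; parameter X elevated yes; signal on channel 3 NO; signal on channel 2 yes; parameter Y elevated yes
Only (A) is consistent with every observation.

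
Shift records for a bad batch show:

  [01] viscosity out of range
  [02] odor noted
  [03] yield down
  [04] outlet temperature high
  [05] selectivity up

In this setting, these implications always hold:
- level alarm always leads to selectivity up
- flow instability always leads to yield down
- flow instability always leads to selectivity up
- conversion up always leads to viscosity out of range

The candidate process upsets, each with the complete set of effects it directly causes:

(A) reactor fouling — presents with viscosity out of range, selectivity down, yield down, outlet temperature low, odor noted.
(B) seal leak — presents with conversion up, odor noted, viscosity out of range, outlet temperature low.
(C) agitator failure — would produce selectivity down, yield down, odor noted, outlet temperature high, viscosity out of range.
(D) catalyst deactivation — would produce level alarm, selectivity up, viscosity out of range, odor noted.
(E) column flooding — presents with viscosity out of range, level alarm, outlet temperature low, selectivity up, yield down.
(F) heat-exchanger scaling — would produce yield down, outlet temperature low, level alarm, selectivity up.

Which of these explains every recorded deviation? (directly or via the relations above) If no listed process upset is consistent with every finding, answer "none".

none

Testing each hypothesis:
(A) reactor fouling — viscosity out of range +; odor noted +; yield down +; outlet temperature high -; selectivity up -
(B) seal leak — viscosity out of range +; odor noted +; yield down -; outlet temperature high -; selectivity up -
(C) agitator failure — fails on selectivity up (predicts selectivity down, not selectivity up)
(D) catalyst deactivation — does not account for yield down, outlet temperature high
(E) column flooding — viscosity out of range +; odor noted -; yield down +; outlet temperature high -; selectivity up +
(F) heat-exchanger scaling — viscosity out of range -; odor noted -; yield down +; outlet temperature high -; selectivity up +
None of the listed candidates fits everything.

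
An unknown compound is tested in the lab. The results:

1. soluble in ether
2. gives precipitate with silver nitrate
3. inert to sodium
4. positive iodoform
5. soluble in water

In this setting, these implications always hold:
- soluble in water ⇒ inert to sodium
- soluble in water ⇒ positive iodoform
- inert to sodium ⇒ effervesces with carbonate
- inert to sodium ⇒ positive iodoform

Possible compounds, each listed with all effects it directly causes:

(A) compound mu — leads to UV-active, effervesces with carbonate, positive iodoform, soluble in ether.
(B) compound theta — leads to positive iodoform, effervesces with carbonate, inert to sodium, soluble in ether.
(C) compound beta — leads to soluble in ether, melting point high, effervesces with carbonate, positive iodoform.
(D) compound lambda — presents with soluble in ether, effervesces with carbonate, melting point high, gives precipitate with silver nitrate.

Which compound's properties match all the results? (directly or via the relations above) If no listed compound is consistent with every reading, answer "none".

Testing each hypothesis:
(A) compound mu — soluble in ether +; gives precipitate with silver nitrate -; inert to sodium -; positive iodoform +; soluble in water -
(B) compound theta — soluble in ether +; gives precipitate with silver nitrate -; inert to sodium +; positive iodoform +; soluble in water -
(C) compound beta — soluble in ether +; gives precipitate with silver nitrate -; inert to sodium -; positive iodoform +; soluble in water -
(D) compound lambda — does not account for inert to sodium, positive iodoform, soluble in water
None of the listed candidates fits everything.

none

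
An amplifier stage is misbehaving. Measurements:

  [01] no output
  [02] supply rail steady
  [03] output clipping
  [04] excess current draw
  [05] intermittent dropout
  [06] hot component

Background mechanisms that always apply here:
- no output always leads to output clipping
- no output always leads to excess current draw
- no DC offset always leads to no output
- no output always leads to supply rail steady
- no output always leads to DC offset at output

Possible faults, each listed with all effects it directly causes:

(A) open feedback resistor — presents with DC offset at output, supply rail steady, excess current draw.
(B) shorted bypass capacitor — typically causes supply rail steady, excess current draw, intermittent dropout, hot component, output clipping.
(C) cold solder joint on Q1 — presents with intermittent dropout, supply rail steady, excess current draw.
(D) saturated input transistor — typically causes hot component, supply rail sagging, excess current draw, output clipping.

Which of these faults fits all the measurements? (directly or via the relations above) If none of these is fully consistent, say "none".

none

Checking each candidate against the observations:
(A) open feedback resistor — does not account for no output, output clipping, intermittent dropout, hot component
(B) shorted bypass capacitor — does not account for no output
(C) cold solder joint on Q1 — no output miss; supply rail steady match; output clipping miss; excess current draw match; intermittent dropout match; hot component miss
(D) saturated input transistor — fails on no output, supply rail steady, intermittent dropout (predicts supply rail sagging, not supply rail steady)
Every candidate fails on at least one observation.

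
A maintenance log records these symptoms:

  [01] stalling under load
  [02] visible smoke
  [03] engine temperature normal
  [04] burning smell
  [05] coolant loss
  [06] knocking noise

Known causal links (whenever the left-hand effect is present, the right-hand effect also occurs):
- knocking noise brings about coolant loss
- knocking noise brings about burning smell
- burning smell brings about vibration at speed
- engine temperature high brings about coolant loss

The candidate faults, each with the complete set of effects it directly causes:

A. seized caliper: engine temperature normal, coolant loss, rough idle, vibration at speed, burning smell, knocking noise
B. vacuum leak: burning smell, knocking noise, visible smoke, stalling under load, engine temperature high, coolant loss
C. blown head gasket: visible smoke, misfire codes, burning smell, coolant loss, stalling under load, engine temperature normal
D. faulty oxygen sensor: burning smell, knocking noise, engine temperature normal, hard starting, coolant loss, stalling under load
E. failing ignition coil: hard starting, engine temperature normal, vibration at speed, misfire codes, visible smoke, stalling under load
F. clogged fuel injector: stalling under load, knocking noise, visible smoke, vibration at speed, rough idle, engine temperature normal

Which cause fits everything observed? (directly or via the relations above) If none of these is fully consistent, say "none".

F

Testing each hypothesis:
(A) seized caliper — stalling under load -; visible smoke -; engine temperature normal +; burning smell +; coolant loss +; knocking noise +
(B) vacuum leak — fails on engine temperature normal (predicts engine temperature high, not engine temperature normal)
(C) blown head gasket — does not account for knocking noise
(D) faulty oxygen sensor — stalling under load +; visible smoke -; engine temperature normal +; burning smell +; coolant loss +; knocking noise +
(E) failing ignition coil — stalling under load +; visible smoke +; engine temperature normal +; burning smell -; coolant loss -; knocking noise -
(F) clogged fuel injector — accounts for every observation (burning smell through knocking noise → burning smell)
Only (F) is consistent with every observation.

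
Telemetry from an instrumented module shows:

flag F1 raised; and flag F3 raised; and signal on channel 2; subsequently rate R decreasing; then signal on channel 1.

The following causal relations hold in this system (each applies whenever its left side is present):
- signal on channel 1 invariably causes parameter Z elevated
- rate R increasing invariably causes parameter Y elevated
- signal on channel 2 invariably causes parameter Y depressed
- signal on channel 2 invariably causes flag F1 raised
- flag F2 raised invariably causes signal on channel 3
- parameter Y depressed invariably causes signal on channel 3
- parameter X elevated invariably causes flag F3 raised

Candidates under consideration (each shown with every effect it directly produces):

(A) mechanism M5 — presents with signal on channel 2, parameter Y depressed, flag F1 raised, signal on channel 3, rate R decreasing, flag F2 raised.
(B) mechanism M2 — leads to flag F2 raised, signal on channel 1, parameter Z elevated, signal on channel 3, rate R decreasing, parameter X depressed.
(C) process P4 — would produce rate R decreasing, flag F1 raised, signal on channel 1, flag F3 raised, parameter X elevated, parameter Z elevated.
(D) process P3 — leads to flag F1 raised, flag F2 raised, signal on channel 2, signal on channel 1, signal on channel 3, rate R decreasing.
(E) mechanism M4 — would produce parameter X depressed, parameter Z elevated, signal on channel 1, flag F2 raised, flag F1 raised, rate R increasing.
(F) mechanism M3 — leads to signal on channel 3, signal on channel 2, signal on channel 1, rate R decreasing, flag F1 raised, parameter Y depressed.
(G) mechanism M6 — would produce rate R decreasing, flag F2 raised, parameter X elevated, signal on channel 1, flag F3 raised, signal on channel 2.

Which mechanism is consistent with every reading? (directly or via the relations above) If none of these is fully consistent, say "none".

Testing each hypothesis:
(A) mechanism M5 — flag F1 raised match; flag F3 raised miss; signal on channel 2 match; rate R decreasing match; signal on channel 1 miss
(B) mechanism M2 — flag F1 raised miss; flag F3 raised miss; signal on channel 2 miss; rate R decreasing match; signal on channel 1 match
(C) process P4 — does not account for signal on channel 2
(D) process P3 — flag F1 raised match; flag F3 raised miss; signal on channel 2 match; rate R decreasing match; signal on channel 1 match
(E) mechanism M4 — fails on flag F3 raised, signal on channel 2, rate R decreasing (predicts rate R increasing, not rate R decreasing)
(F) mechanism M3 — flag F1 raised match; flag F3 raised miss; signal on channel 2 match; rate R decreasing match; signal on channel 1 match
(G) mechanism M6 — accounts for every observation (flag F1 raised via signal on channel 2 → flag F1 raised)
(G) is the only candidate with no mismatches.

G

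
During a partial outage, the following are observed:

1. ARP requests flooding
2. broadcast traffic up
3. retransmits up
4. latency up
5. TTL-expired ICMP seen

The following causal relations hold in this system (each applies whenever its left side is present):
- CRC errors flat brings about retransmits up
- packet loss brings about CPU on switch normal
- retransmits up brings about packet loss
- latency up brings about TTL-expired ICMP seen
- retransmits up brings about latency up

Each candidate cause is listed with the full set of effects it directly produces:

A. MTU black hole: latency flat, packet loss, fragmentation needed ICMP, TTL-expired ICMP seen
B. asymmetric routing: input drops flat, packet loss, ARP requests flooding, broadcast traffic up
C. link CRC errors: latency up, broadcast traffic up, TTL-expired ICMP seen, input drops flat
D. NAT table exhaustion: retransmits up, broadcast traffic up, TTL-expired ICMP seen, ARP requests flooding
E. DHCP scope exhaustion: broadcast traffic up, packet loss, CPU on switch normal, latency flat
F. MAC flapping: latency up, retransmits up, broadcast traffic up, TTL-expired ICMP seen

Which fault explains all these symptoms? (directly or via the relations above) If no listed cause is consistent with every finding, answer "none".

For each candidate, compare predicted effects to what was observed:
(A) MTU black hole — ARP requests flooding -; broadcast traffic up -; retransmits up -; latency up -; TTL-expired ICMP seen +
(B) asymmetric routing — ARP requests flooding +; broadcast traffic up +; retransmits up -; latency up -; TTL-expired ICMP seen -
(C) link CRC errors — ARP requests flooding -; broadcast traffic up +; retransmits up -; latency up +; TTL-expired ICMP seen +
(D) NAT table exhaustion — ARP requests flooding +; broadcast traffic up +; retransmits up +; latency up + (via retransmits up → latency up); TTL-expired ICMP seen +
(E) DHCP scope exhaustion — ARP requests flooding -; broadcast traffic up +; retransmits up -; latency up -; TTL-expired ICMP seen -
(F) MAC flapping — does not account for ARP requests flooding
(D) is the only candidate with no mismatches.

D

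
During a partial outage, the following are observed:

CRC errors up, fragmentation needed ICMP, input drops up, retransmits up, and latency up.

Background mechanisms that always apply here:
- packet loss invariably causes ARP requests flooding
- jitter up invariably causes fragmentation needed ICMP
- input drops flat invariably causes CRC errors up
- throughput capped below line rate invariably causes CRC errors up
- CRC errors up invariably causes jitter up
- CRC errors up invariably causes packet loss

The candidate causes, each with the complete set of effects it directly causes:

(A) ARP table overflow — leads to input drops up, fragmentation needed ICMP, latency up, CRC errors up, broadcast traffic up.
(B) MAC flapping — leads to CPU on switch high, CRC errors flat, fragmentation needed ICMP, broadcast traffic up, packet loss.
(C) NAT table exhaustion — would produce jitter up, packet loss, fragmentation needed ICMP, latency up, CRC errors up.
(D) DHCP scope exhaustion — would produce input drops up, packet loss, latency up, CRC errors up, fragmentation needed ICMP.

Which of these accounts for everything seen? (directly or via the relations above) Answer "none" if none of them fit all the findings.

Testing each hypothesis:
(A) ARP table overflow — does not account for retransmits up
(B) MAC flapping — CRC errors up miss; fragmentation needed ICMP match; input drops up miss; retransmits up miss; latency up miss
(C) NAT table exhaustion — does not account for input drops up, retransmits up
(D) DHCP scope exhaustion — CRC errors up match; fragmentation needed ICMP match; input drops up match; retransmits up miss; latency up match
No candidate is consistent with all observations.

none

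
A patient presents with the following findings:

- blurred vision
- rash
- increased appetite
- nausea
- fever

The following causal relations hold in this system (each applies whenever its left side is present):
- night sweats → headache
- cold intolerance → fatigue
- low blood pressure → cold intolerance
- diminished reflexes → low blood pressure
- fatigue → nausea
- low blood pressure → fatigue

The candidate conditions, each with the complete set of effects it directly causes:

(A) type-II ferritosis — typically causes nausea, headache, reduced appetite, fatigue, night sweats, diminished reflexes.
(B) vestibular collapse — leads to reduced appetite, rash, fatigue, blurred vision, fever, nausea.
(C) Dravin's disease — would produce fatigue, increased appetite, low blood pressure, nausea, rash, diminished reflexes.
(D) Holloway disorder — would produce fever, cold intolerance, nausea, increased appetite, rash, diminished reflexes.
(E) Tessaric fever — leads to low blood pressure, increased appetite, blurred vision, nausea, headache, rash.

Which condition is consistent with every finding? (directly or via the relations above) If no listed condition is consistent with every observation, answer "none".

none

For each candidate, compare predicted effects to what was observed:
(A) type-II ferritosis — fails on blurred vision, rash, increased appetite, fever (predicts reduced appetite, not increased appetite)
(B) vestibular collapse — fails on increased appetite (predicts reduced appetite, not increased appetite)
(C) Dravin's disease — does not account for blurred vision, fever
(D) Holloway disorder — blurred vision -; rash +; increased appetite +; nausea +; fever +
(E) Tessaric fever — blurred vision +; rash +; increased appetite +; nausea +; fever -
Every candidate fails on at least one observation.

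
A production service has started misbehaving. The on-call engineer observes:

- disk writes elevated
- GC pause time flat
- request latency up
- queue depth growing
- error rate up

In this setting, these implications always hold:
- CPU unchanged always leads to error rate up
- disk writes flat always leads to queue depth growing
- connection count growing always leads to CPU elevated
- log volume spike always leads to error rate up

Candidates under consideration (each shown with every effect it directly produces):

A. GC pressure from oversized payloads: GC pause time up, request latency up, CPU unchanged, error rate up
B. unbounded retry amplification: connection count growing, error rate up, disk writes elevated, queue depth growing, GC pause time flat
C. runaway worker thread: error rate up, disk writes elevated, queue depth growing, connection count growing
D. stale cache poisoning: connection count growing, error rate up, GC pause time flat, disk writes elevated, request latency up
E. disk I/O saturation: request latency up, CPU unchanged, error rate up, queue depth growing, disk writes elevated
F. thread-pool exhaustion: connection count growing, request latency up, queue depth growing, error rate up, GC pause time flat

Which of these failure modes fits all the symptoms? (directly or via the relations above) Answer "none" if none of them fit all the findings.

none

For each candidate, compare predicted effects to what was observed:
(A) GC pressure from oversized payloads — disk writes elevated -; GC pause time flat -; request latency up +; queue depth growing -; error rate up +
(B) unbounded retry amplification — does not account for request latency up
(C) runaway worker thread — disk writes elevated +; GC pause time flat -; request latency up -; queue depth growing +; error rate up +
(D) stale cache poisoning — does not account for queue depth growing
(E) disk I/O saturation — disk writes elevated +; GC pause time flat -; request latency up +; queue depth growing +; error rate up +
(F) thread-pool exhaustion — does not account for disk writes elevated
Every candidate fails on at least one observation.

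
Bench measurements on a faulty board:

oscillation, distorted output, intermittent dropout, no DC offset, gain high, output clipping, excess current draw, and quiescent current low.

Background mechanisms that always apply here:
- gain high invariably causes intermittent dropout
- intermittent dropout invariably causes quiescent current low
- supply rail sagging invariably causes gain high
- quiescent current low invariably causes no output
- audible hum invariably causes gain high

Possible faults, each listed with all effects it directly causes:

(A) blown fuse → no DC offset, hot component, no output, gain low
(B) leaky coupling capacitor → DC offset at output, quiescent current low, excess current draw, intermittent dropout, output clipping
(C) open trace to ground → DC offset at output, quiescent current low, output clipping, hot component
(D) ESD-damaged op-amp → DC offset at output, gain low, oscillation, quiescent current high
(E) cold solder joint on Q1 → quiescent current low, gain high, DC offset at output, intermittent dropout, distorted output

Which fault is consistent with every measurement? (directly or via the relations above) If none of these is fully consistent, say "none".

none

Testing each hypothesis:
(A) blown fuse — oscillation -; distorted output -; intermittent dropout -; no DC offset +; gain high -; output clipping -; excess current draw -; quiescent current low -
(B) leaky coupling capacitor — oscillation -; distorted output -; intermittent dropout +; no DC offset -; gain high -; output clipping +; excess current draw +; quiescent current low +
(C) open trace to ground — oscillation -; distorted output -; intermittent dropout -; no DC offset -; gain high -; output clipping +; excess current draw -; quiescent current low +
(D) ESD-damaged op-amp — oscillation +; distorted output -; intermittent dropout -; no DC offset -; gain high -; output clipping -; excess current draw -; quiescent current low -
(E) cold solder joint on Q1 — oscillation -; distorted output +; intermittent dropout +; no DC offset -; gain high +; output clipping -; excess current draw -; quiescent current low +
No candidate is consistent with all observations.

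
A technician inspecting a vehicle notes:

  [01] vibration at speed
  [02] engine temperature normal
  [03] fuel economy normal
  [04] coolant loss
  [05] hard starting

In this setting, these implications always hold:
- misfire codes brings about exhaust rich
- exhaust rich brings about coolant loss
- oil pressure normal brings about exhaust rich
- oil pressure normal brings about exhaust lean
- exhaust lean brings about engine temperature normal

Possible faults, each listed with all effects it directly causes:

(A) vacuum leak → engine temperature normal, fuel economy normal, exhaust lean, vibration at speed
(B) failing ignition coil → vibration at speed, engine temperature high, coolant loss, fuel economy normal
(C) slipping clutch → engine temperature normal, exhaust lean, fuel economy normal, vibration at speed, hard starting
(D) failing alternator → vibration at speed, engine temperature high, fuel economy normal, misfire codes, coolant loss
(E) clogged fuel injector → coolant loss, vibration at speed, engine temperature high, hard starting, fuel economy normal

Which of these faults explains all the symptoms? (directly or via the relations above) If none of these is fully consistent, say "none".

none

Testing each hypothesis:
(A) vacuum leak — vibration at speed yes; engine temperature normal yes; fuel economy normal yes; coolant loss NO; hard starting NO
(B) failing ignition coil — fails on engine temperature normal, hard starting (predicts engine temperature high, not engine temperature normal)
(C) slipping clutch — does not account for coolant loss
(D) failing alternator — fails on engine temperature normal, hard starting (predicts engine temperature high, not engine temperature normal)
(E) clogged fuel injector — fails on engine temperature normal (predicts engine temperature high, not engine temperature normal)
None of the listed candidates fits everything.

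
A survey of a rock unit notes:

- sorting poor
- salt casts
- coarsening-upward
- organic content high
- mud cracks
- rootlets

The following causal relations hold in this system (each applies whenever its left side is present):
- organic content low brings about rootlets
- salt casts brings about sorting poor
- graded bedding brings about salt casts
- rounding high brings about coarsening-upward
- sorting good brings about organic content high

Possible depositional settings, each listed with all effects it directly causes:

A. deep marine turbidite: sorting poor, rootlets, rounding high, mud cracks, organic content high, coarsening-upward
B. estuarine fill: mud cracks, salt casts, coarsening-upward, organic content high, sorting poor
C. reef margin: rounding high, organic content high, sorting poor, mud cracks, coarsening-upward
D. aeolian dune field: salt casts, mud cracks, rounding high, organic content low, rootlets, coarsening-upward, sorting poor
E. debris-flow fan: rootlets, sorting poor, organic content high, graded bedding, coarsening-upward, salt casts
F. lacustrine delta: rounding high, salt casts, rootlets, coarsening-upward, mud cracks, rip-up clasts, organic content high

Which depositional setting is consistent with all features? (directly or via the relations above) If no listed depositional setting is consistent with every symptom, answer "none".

For each candidate, compare predicted effects to what was observed:
(A) deep marine turbidite — does not account for salt casts
(B) estuarine fill — sorting poor yes; salt casts yes; coarsening-upward yes; organic content high yes; mud cracks yes; rootlets NO
(C) reef margin — sorting poor yes; salt casts NO; coarsening-upward yes; organic content high yes; mud cracks yes; rootlets NO
(D) aeolian dune field — sorting poor yes; salt casts yes; coarsening-upward yes; organic content high NO; mud cracks yes; rootlets yes
(E) debris-flow fan — does not account for mud cracks
(F) lacustrine delta — sorting poor yes (via salt casts → sorting poor); salt casts yes; coarsening-upward yes; organic content high yes; mud cracks yes; rootlets yes
(F) alone accounts for all the evidence.

F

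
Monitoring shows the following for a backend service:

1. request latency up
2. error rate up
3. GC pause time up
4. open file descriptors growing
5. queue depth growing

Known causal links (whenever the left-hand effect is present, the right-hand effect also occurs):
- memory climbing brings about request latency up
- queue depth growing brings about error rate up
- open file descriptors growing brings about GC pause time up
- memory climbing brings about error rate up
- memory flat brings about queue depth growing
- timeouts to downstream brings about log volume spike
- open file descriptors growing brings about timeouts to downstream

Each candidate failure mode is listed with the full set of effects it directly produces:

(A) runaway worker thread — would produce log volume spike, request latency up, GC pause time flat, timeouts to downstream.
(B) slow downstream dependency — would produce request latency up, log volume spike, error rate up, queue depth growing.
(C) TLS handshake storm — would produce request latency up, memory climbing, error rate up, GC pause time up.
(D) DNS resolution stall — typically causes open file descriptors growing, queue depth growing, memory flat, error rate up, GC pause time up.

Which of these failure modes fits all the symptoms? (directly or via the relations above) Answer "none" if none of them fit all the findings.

none

Per-candidate check:
(A) runaway worker thread — fails on error rate up, GC pause time up, open file descriptors growing, queue depth growing (predicts GC pause time flat, not GC pause time up)
(B) slow downstream dependency — request latency up match; error rate up match; GC pause time up miss; open file descriptors growing miss; queue depth growing match
(C) TLS handshake storm — does not account for open file descriptors growing, queue depth growing
(D) DNS resolution stall — does not account for request latency up
No candidate is consistent with all observations.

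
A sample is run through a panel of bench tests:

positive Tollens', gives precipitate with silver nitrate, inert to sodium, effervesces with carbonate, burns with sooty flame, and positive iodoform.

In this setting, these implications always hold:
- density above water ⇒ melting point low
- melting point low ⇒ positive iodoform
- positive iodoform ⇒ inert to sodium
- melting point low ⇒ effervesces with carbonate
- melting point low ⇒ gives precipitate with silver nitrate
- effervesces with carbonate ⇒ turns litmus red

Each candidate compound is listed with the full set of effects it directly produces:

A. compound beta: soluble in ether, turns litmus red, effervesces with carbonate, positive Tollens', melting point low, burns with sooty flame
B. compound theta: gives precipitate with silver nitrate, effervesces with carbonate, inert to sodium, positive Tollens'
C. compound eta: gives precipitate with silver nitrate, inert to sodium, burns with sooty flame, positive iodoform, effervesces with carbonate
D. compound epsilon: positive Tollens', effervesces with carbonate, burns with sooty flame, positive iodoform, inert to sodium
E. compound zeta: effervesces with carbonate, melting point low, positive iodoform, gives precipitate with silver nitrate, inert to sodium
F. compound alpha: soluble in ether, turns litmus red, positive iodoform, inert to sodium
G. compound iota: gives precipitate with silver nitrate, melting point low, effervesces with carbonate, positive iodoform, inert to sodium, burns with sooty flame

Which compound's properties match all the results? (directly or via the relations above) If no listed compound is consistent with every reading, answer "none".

A

Per-candidate check:
(A) compound beta — accounts for every observation (gives precipitate with silver nitrate through melting point low → gives precipitate with silver nitrate)
(B) compound theta — does not account for burns with sooty flame, positive iodoform
(C) compound eta — does not account for positive Tollens'
(D) compound epsilon — positive Tollens' yes; gives precipitate with silver nitrate NO; inert to sodium yes; effervesces with carbonate yes; burns with sooty flame yes; positive iodoform yes
(E) compound zeta — positive Tollens' NO; gives precipitate with silver nitrate yes; inert to sodium yes; effervesces with carbonate yes; burns with sooty flame NO; positive iodoform yes
(F) compound alpha — positive Tollens' NO; gives precipitate with silver nitrate NO; inert to sodium yes; effervesces with carbonate NO; burns with sooty flame NO; positive iodoform yes
(G) compound iota — does not account for positive Tollens'
(A) is the only candidate with no mismatches.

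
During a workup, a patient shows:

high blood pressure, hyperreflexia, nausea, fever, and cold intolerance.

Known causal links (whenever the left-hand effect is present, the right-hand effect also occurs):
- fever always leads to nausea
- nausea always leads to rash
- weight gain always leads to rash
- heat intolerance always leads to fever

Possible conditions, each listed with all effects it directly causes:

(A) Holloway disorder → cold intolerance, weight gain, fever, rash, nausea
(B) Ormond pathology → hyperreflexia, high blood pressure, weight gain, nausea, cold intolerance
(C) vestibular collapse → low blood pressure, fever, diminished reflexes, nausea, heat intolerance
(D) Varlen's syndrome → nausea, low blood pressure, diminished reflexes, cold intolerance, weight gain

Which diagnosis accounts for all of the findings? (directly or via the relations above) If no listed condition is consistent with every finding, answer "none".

none

Checking each candidate against the observations:
(A) Holloway disorder — does not account for high blood pressure, hyperreflexia
(B) Ormond pathology — high blood pressure +; hyperreflexia +; nausea +; fever -; cold intolerance +
(C) vestibular collapse — high blood pressure -; hyperreflexia -; nausea +; fever +; cold intolerance -
(D) Varlen's syndrome — fails on high blood pressure, hyperreflexia, fever (predicts low blood pressure, not high blood pressure; predicts diminished reflexes, not hyperreflexia)
No candidate is consistent with all observations.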